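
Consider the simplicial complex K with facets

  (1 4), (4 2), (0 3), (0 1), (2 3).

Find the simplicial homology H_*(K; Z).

H_0 ≅ Z,  H_1 ≅ Z.

Take the total order 0 < 1 < 2 < 3 < 4 on the vertex set. Then K (dimension 1) consists of the simplices:

  0-simplices (5): [0], [1], [2], [3], [4]
  1-simplices (5): [0,1], [0,3], [1,4], [2,3], [2,4]

giving chain groups C_0 ≅ Z^5, C_1 ≅ Z^5.

∂_1: C_1 → C_0 maps an edge to its endpoints' difference, ∂[p,q] = q − p. For instance
  ∂[0,1] = [1] − [0].
The resulting 5×5 matrix has rank 4, and its Smith normal form has invariant factors (1,1,1,1).

From H_k ≅ ker(∂_k) / im(∂_{k+1}) we obtain:

  H_0: rank C_0 − rank ∂_1 = 5 − 4 = 1, and the invariant factors of ∂_1 are all 1, so H_0 = Z.
  H_1: rank ker ∂_1 − rank ∂_2 = (5 − 4) − 0 = 1, and there is no ∂_2, so H_1 = Z.

(K is a triangulation of the circle S^1.)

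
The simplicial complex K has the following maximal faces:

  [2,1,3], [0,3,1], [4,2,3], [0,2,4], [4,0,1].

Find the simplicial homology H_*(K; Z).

H_0 = Z,  H_1 = Z,  H_2 = 0.

K has 5 vertices, 10 edges, 5 triangles.
rank ∂_0 = 0, rank ∂_1 = 4 ⇒ b_0 = 5 − 0 − 4 = 1; all invariant factors of ∂_1 are 1 so no torsion. So H_0 ≅ Z.
rank ∂_1 = 4, rank ∂_2 = 5 ⇒ b_1 = 10 − 4 − 5 = 1; all invariant factors of ∂_2 are 1 so no torsion. So H_1 ≅ Z.
rank ∂_2 = 5, rank ∂_3 = 0 ⇒ b_2 = 5 − 5 − 0 = 0. So H_2 ≅ 0.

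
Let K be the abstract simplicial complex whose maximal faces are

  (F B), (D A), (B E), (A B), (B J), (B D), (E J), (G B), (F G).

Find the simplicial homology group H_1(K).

Order the vertices as A < B < D < E < F < G < J. Listing each simplex with vertices in this order, K has dimension 1 with simplices:

  0-simplices (7): A, B, D, E, F, G, J
  1-simplices (9): AB, AD, BD, BE, BF, BG, BJ, EJ, FG

so the chain groups are C_0 ≅ Z^7, C_1 ≅ Z^9.

∂_1: C_1 → C_0 sends each edge [p,q] (with p < q) to q − p. For instance
  ∂FG = G − F.
The 7×9 boundary matrix has rank 6 and Smith normal form diag(1,1,1,1,1,1).

From H_k ≅ ker(∂_k) / im(∂_{k+1}) we obtain:

  H_1: rank ker ∂_1 − rank ∂_2 = (9 − 6) − 0 = 3, and there is no ∂_2, so H_1 = Z^3.

H_1 ≅ Z^3.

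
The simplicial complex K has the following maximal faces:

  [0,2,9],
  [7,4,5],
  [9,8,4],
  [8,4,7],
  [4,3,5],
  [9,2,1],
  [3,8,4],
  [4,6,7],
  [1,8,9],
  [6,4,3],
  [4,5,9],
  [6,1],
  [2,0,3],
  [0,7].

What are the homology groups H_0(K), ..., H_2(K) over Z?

H_0 ≅ Z,  H_1 ≅ Z^3,  H_2 = 0.

Take the total order 0 < 1 < 2 < 3 < 4 < 5 < 6 < 7 < 8 < 9 on the vertex set. Then K (dimension 2) consists of the simplices:

  0-simplices (10): [0], [1], [2], [3], [4], [5], [6], [7], [8], [9]
  1-simplices (24): (24 of them)
  2-simplices (12): [0,2,3], [0,2,9], [1,2,9], [1,8,9], [3,4,5], [3,4,6], [3,4,8], [4,5,7], [4,5,9], [4,6,7], [4,7,8], [4,8,9]

giving chain groups C_0 ≅ Z^10, C_1 ≅ Z^24, C_2 ≅ Z^12.

∂_1: C_1 → C_0 sends each edge [p,q] (with p < q) to q − p. For instance
  ∂[0,7] = [7] − [0].
The resulting 10×24 matrix has rank 9, and its Smith normal form has invariant factors (1,1,1,1,1,1,1,1,1).

∂_2: C_2 → C_1 maps a triangle to the signed sum of its edges. For instance
  ∂[4,5,7] = [5,7] − [4,7] + [4,5],
  ∂[3,4,6] = [4,6] − [3,6] + [3,4].
As a 24×12 matrix over Z this has rank 12, with invariant factors (1,1,1,1,1,1,1,1,1,1,1,1).

Reading off H_k = ker ∂_k / im ∂_{k+1}:

  H_0: rank C_0 − rank ∂_1 = 10 − 9 = 1, and the invariant factors of ∂_1 are all 1, so H_0 = Z.
  H_1: rank ker ∂_1 − rank ∂_2 = (24 − 9) − 12 = 3, and the invariant factors of ∂_2 are all 1, so H_1 = Z^3.
  H_2: rank ker ∂_2 − rank ∂_3 = (12 − 12) − 0 = 0, and there is no ∂_3, so H_2 = 0.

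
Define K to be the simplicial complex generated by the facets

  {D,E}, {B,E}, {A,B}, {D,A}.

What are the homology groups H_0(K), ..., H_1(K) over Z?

Take the total order A < B < D < E on the vertex set. Then K (dimension 1) consists of the simplices:

  0-simplices (4): A, B, D, E
  1-simplices (4): AB, AD, BE, DE

Hence C_0 ≅ Z^4, C_1 ≅ Z^4.

The boundary map ∂_1: C_1 → C_0 maps an edge to its endpoints' difference, ∂[p,q] = q − p. For instance
  ∂AD = D − A.
As a 4×4 matrix over Z this has rank 3, with invariant factors (1,1,1).

Reading off H_k = ker ∂_k / im ∂_{k+1}:

  H_0: rank C_0 − rank ∂_1 = 4 − 3 = 1, and the invariant factors of ∂_1 are all 1, so H_0 = Z.
  H_1: rank ker ∂_1 − rank ∂_2 = (4 − 3) − 0 = 1, and there is no ∂_2, so H_1 = Z.

H_0 = Z,  H_1 = Z.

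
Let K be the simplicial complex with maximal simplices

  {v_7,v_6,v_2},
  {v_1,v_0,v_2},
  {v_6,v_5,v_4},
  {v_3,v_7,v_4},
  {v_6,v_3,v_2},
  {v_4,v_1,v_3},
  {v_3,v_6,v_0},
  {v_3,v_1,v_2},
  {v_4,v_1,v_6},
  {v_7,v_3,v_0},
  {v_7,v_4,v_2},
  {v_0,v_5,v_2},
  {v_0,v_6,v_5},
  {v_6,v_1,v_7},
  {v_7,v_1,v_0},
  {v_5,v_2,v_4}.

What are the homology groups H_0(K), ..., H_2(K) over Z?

Take the total order v_0 < v_1 < v_2 < v_3 < v_4 < v_5 < v_6 < v_7 on the vertex set. Then K (dimension 2) consists of the simplices:

  0-simplices (8): [v_0], [v_1], [v_2], [v_3], [v_4], [v_5], [v_6], [v_7]
  1-simplices (24): (24 of them)
  2-simplices (16): (16 of them)

so the chain groups are C_0 ≅ Z^8, C_1 ≅ Z^24, C_2 ≅ Z^16.

The boundary map ∂_1: C_1 → C_0 is given by ∂[p,q] = [q] − [p].
This gives a 8×24 integer matrix of rank 7; reducing to Smith normal form yields diagonal entries (1,1,1,1,1,1,1).

The boundary map ∂_2: C_2 → C_1 sends each 2-simplex [p,q,r] to [q,r] − [p,r] + [p,q]. For instance
  ∂[v_2,v_6,v_7] = [v_6,v_7] − [v_2,v_7] + [v_2,v_6],
  ∂[v_0,v_3,v_6] = [v_3,v_6] − [v_0,v_6] + [v_0,v_3].
As a 24×16 matrix over Z this has rank 15, with invariant factors (1,1,1,1,1,1,1,1,1,1,1,1,1,1,1).

Computing H_k = (kernel of ∂_k) / (image of ∂_{k+1}):

  H_0: rank C_0 − rank ∂_1 = 8 − 7 = 1, and the invariant factors of ∂_1 are all 1, so H_0 ≅ Z.
  H_1: rank ker ∂_1 − rank ∂_2 = (24 − 7) − 15 = 2, and the invariant factors of ∂_2 are all 1, so H_1 ≅ Z^2.
  H_2: rank ker ∂_2 − rank ∂_3 = (16 − 15) − 0 = 1, and there is no ∂_3, so H_2 ≅ Z.

H_0 ≅ Z,  H_1 ≅ Z^2,  H_2 ≅ Z.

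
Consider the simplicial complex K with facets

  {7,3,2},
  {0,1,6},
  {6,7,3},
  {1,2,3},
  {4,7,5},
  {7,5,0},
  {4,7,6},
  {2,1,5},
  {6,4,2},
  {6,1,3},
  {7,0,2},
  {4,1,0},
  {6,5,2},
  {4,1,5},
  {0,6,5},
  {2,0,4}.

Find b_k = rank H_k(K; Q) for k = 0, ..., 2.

b_0 = 1, b_1 = 2, b_2 = 1.

Fix the vertex order 0 < 1 < 2 < 3 < 4 < 5 < 6 < 7 and write every simplex with vertices in increasing order. Then dim K = 2 and the simplices of K are:

  0-simplices (8): [0], [1], [2], [3], [4], [5], [6], [7]
  1-simplices (24): (24 of them)
  2-simplices (16): [0,1,4], [0,1,6], [0,2,4], [0,2,7], [0,5,6], [0,5,7], [1,2,3], [1,2,5], [1,3,6], [1,4,5], [2,3,7], [2,4,6], [2,5,6], [3,6,7], [4,5,7], [4,6,7]

giving chain groups C_0 ≅ Z^8, C_1 ≅ Z^24, C_2 ≅ Z^16.

The boundary map ∂_1: C_1 → C_0 is given by ∂[p,q] = [q] − [p]. For instance
  ∂[0,7] = [7] − [0].
The 8×24 boundary matrix has rank 7 and Smith normal form diag(1,1,1,1,1,1,1).

∂_2: C_2 → C_1 acts by ∂[p,q,r] = [q,r] − [p,r] + [p,q]. For instance
  ∂[2,5,6] = [5,6] − [2,6] + [2,5],
  ∂[1,2,5] = [2,5] − [1,5] + [1,2].
This gives a 24×16 integer matrix of rank 15; reducing to Smith normal form yields diagonal entries (1,1,1,1,1,1,1,1,1,1,1,1,1,1,1).

Reading off H_k = ker ∂_k / im ∂_{k+1}:

  H_0: rank C_0 − rank ∂_1 = 8 − 7 = 1, and the invariant factors of ∂_1 are all 1, so H_0 ≅ Z.
  H_1: rank ker ∂_1 − rank ∂_2 = (24 − 7) − 15 = 2, and the invariant factors of ∂_2 are all 1, so H_1 ≅ Z^2.
  H_2: rank ker ∂_2 − rank ∂_3 = (16 − 15) − 0 = 1, and there is no ∂_3, so H_2 ≅ Z.

As a check, the Euler characteristic is 8 − 24 + 16 = 0, which agrees with 1 − 2 + 1 = 0.
(K is a triangulation of the torus T^2.)

Hence the Betti numbers are b_0 = 1, b_1 = 2, b_2 = 1.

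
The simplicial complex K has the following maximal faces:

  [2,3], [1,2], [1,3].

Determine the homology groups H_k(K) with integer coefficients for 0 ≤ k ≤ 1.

We work with the vertex ordering 1 < 2 < 3. The simplices of K, each written with vertices in increasing order, are:

  0-simplices (3): [1], [2], [3]
  1-simplices (3): [1,2], [1,3], [2,3]

Hence C_0 ≅ Z^3, C_1 ≅ Z^3.

Boundary ∂_1: C_1 → C_0 maps an edge to its endpoints' difference, ∂[p,q] = q − p. For instance
  ∂[2,3] = [3] − [2].
The 3×3 boundary matrix has rank 2 and Smith normal form diag(1,1).

Reading off H_k = ker ∂_k / im ∂_{k+1}:

  H_0: rank C_0 − rank ∂_1 = 3 − 2 = 1, and the invariant factors of ∂_1 are all 1, so H_0 = Z.
  H_1: rank ker ∂_1 − rank ∂_2 = (3 − 2) − 0 = 1, and there is no ∂_2, so H_1 = Z.

(K is a triangulation of the circle S^1.)

H_0 ≅ Z,  H_1 ≅ Z.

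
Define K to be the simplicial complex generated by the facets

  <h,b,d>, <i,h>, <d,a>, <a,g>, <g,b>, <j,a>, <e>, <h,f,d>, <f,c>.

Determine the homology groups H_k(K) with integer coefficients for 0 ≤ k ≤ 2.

H_0 = Z^2,  H_1 = Z,  H_2 = 0.

Order the vertices as a < b < c < d < e < f < g < h < i < j. Listing each simplex with vertices in this order, K has dimension 2 with simplices:

  0-simplices (10): a, b, c, d, e, f, g, h, i, j
  1-simplices (11): ad, ag, aj, bd, bg, bh, cf, df, dh, fh, hi
  2-simplices (2): bdh, dfh

Hence C_0 ≅ Z^10, C_1 ≅ Z^11, C_2 ≅ Z^2.

∂_1: C_1 → C_0 maps an edge to its endpoints' difference, ∂[p,q] = q − p. For instance
  ∂cf = f − c.
The resulting 10×11 matrix has rank 8, and its Smith normal form has invariant factors (1,1,1,1,1,1,1,1).

The boundary map ∂_2: C_2 → C_1 maps a triangle to the signed sum of its edges. For instance
  ∂dfh = fh − dh + df,
  ∂bdh = dh − bh + bd.
As a 11×2 matrix over Z this has rank 2, with invariant factors (1,1).

Computing H_k = (kernel of ∂_k) / (image of ∂_{k+1}):

  H_0: rank C_0 − rank ∂_1 = 10 − 8 = 2, and the invariant factors of ∂_1 are all 1, so H_0 = Z^2.
  H_1: rank ker ∂_1 − rank ∂_2 = (11 − 8) − 2 = 1, and the invariant factors of ∂_2 are all 1, so H_1 = Z.
  H_2: rank ker ∂_2 − rank ∂_3 = (2 − 2) − 0 = 0, and there is no ∂_3, so H_2 = 0.

As a check, the Euler characteristic is 10 − 11 + 2 = 1, which agrees with 2 − 1 + 0 = 1.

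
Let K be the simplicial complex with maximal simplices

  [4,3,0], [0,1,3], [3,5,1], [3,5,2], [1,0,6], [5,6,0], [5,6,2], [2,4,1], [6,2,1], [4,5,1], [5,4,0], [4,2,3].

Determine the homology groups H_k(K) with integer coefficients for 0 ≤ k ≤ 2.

H_0 ≅ Z,  H_1 ≅ Z/2,  H_2 = 0.

Fix the vertex order 0 < 1 < 2 < 3 < 4 < 5 < 6 and write every simplex with vertices in increasing order. Then dim K = 2 and the simplices of K are:

  0-simplices (7): [0], [1], [2], [3], [4], [5], [6]
  1-simplices (18): [0,1], [0,3], [0,4], [0,5], [0,6], [1,2], [1,3], [1,4], [1,5], [1,6], [2,3], [2,4], [2,5], [2,6], [3,4], [3,5], [4,5], [5,6]
  2-simplices (12): [0,1,3], [0,1,6], [0,3,4], [0,4,5], [0,5,6], [1,2,4], [1,2,6], [1,3,5], [1,4,5], [2,3,4], [2,3,5], [2,5,6]

giving chain groups C_0 ≅ Z^7, C_1 ≅ Z^18, C_2 ≅ Z^12.

∂_1: C_1 → C_0 sends each edge [p,q] (with p < q) to q − p. For instance
  ∂[2,6] = [6] − [2].
The resulting 7×18 matrix has rank 6, and its Smith normal form has invariant factors (1,1,1,1,1,1).

Boundary ∂_2: C_2 → C_1 maps a triangle to the signed sum of its edges. For instance
  ∂[1,2,4] = [2,4] − [1,4] + [1,2],
  ∂[2,3,4] = [3,4] − [2,4] + [2,3].
As a 18×12 matrix over Z this has rank 12, with invariant factors (1,1,1,1,1,1,1,1,1,1,1,2).

Computing H_k = (kernel of ∂_k) / (image of ∂_{k+1}):

  H_0: rank C_0 − rank ∂_1 = 7 − 6 = 1, and the invariant factors of ∂_1 are all 1, so H_0 ≅ Z.
  H_1: rank ker ∂_1 − rank ∂_2 = (18 − 6) − 12 = 0, and ∂_2 has invariant factor 2 > 1, so H_1 ≅ Z/2.
  H_2: rank ker ∂_2 − rank ∂_3 = (12 − 12) − 0 = 0, and there is no ∂_3, so H_2 ≅ 0.

As a check, the Euler characteristic is 7 − 18 + 12 = 1, which agrees with 1 − 0 + 0 = 1.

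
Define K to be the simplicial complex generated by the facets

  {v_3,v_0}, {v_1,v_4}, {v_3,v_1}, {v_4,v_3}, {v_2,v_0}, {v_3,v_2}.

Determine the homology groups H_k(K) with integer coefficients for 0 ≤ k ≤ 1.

We work with the vertex ordering v_0 < v_1 < v_2 < v_3 < v_4. The simplices of K, each written with vertices in increasing order, are:

  0-simplices (5): [v_0], [v_1], [v_2], [v_3], [v_4]
  1-simplices (6): [v_0,v_2], [v_0,v_3], [v_1,v_3], [v_1,v_4], [v_2,v_3], [v_3,v_4]

giving chain groups C_0 ≅ Z^5, C_1 ≅ Z^6.

∂_1: C_1 → C_0 maps an edge to its endpoints' difference, ∂[p,q] = q − p.
This gives a 5×6 integer matrix of rank 4; reducing to Smith normal form yields diagonal entries (1,1,1,1).

Reading off H_k = ker ∂_k / im ∂_{k+1}:

  H_0: rank C_0 − rank ∂_1 = 5 − 4 = 1, and the invariant factors of ∂_1 are all 1, so H_0 ≅ Z.
  H_1: rank ker ∂_1 − rank ∂_2 = (6 − 4) − 0 = 2, and there is no ∂_2, so H_1 ≅ Z^2.

H_0 ≅ Z,  H_1 ≅ Z^2.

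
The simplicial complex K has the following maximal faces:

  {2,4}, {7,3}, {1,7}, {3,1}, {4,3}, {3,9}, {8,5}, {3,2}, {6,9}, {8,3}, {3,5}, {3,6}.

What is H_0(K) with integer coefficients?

Fix the vertex order 1 < 2 < 3 < 4 < 5 < 6 < 7 < 8 < 9 and write every simplex with vertices in increasing order. Then dim K = 1 and the simplices of K are:

  0-simplices (9): [1], [2], [3], [4], [5], [6], [7], [8], [9]
  1-simplices (12): [1,3], [1,7], [2,3], [2,4], [3,4], [3,5], [3,6], [3,7], [3,8], [3,9], [5,8], [6,9]

so the chain groups are C_0 ≅ Z^9, C_1 ≅ Z^12.

∂_1: C_1 → C_0 sends each edge [p,q] (with p < q) to q − p. For instance
  ∂[3,6] = [6] − [3].
The 9×12 boundary matrix has rank 8 and Smith normal form diag(1,1,1,1,1,1,1,1).

Now H_k = ker ∂_k / im ∂_{k+1}, so:

  H_0: rank C_0 − rank ∂_1 = 9 − 8 = 1, and the invariant factors of ∂_1 are all 1, so H_0 = Z.

H_0 ≅ Z.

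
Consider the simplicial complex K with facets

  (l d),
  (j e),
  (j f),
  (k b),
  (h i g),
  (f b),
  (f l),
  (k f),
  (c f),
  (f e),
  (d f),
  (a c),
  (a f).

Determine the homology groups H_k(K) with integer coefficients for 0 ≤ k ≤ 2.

We work with the vertex ordering a < b < c < d < e < f < g < h < i < j < k < l. The simplices of K, each written with vertices in increasing order, are:

  0-simplices (12): a, b, c, d, e, f, g, h, i, j, k, l
  1-simplices (15): ac, af, bf, bk, cf, df, dl, ef, ej, fj, fk, fl, gh, gi, hi
  2-simplices (1): ghi

Hence C_0 ≅ Z^12, C_1 ≅ Z^15, C_2 ≅ Z^1.

∂_1: C_1 → C_0 maps an edge to its endpoints' difference, ∂[p,q] = q − p.
As a 12×15 matrix over Z this has rank 10, with invariant factors (1,1,1,1,1,1,1,1,1,1).

∂_2: C_2 → C_1 acts by ∂[p,q,r] = [q,r] − [p,r] + [p,q]. For instance
  ∂ghi = hi − gi + gh.
As a 15×1 matrix over Z this has rank 1, with invariant factors (1).

Computing H_k = (kernel of ∂_k) / (image of ∂_{k+1}):

  H_0: rank C_0 − rank ∂_1 = 12 − 10 = 2, and the invariant factors of ∂_1 are all 1, so H_0 ≅ Z^2.
  H_1: rank ker ∂_1 − rank ∂_2 = (15 − 10) − 1 = 4, and the invariant factors of ∂_2 are all 1, so H_1 ≅ Z^4.
  H_2: rank ker ∂_2 − rank ∂_3 = (1 − 1) − 0 = 0, and there is no ∂_3, so H_2 ≅ 0.

As a check, the Euler characteristic is 12 − 15 + 1 = -2, which agrees with 2 − 4 + 0 = -2.

H_0 = Z^2,  H_1 = Z^4,  H_2 = 0.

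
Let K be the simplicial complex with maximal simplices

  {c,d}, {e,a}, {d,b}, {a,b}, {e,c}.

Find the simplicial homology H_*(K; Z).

H_0 = Z,  H_1 = Z.

Fix the vertex order a < b < c < d < e and write every simplex with vertices in increasing order. Then dim K = 1 and the simplices of K are:

  0-simplices (5): a, b, c, d, e
  1-simplices (5): ab, ae, bd, cd, ce

so the chain groups are C_0 ≅ Z^5, C_1 ≅ Z^5.

∂_1: C_1 → C_0 sends each edge [p,q] (with p < q) to q − p. For instance
  ∂bd = d − b.
This gives a 5×5 integer matrix of rank 4; reducing to Smith normal form yields diagonal entries (1,1,1,1).

Computing H_k = (kernel of ∂_k) / (image of ∂_{k+1}):

  H_0: rank C_0 − rank ∂_1 = 5 − 4 = 1, and the invariant factors of ∂_1 are all 1, so H_0 ≅ Z.
  H_1: rank ker ∂_1 − rank ∂_2 = (5 − 4) − 0 = 1, and there is no ∂_2, so H_1 ≅ Z.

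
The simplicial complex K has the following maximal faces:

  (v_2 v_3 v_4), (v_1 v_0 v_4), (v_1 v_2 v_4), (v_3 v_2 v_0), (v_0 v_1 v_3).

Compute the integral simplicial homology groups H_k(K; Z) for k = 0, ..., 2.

H_0 ≅ Z,  H_1 ≅ Z,  H_2 = 0.

K has 5 vertices, 10 edges, 5 triangles.
rank ∂_0 = 0, rank ∂_1 = 4 ⇒ b_0 = 5 − 0 − 4 = 1; all invariant factors of ∂_1 are 1 so no torsion. So H_0 ≅ Z.
rank ∂_1 = 4, rank ∂_2 = 5 ⇒ b_1 = 10 − 4 − 5 = 1; all invariant factors of ∂_2 are 1 so no torsion. So H_1 ≅ Z.
rank ∂_2 = 5, rank ∂_3 = 0 ⇒ b_2 = 5 − 5 − 0 = 0. So H_2 ≅ 0.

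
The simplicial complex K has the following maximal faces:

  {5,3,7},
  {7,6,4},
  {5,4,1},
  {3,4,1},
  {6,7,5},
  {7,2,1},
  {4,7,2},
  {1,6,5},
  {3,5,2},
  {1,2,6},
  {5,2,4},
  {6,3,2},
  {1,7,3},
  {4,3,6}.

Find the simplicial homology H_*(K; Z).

H_0 = Z,  H_1 = Z^2,  H_2 = Z.

Order the vertices as 1 < 2 < 3 < 4 < 5 < 6 < 7. Listing each simplex with vertices in this order, K has dimension 2 with simplices:

  0-simplices (7): [1], [2], [3], [4], [5], [6], [7]
  1-simplices (21): [1,2], [1,3], [1,4], [1,5], [1,6], [1,7], [2,3], [2,4], [2,5], [2,6], [2,7], [3,4], [3,5], [3,6], [3,7], [4,5], [4,6], [4,7], [5,6], [5,7], [6,7]
  2-simplices (14): [1,2,6], [1,2,7], [1,3,4], [1,3,7], [1,4,5], [1,5,6], [2,3,5], [2,3,6], [2,4,5], [2,4,7], [3,4,6], [3,5,7], [4,6,7], [5,6,7]

Hence C_0 ≅ Z^7, C_1 ≅ Z^21, C_2 ≅ Z^14.

The boundary map ∂_1: C_1 → C_0 is given by ∂[p,q] = [q] − [p].
The resulting 7×21 matrix has rank 6, and its Smith normal form has invariant factors (1,1,1,1,1,1).

Boundary ∂_2: C_2 → C_1 maps a triangle to the signed sum of its edges. For instance
  ∂[1,2,6] = [2,6] − [1,6] + [1,2],
  ∂[1,3,4] = [3,4] − [1,4] + [1,3].
As a 21×14 matrix over Z this has rank 13, with invariant factors (1,1,1,1,1,1,1,1,1,1,1,1,1).

From H_k ≅ ker(∂_k) / im(∂_{k+1}) we obtain:

  H_0: rank C_0 − rank ∂_1 = 7 − 6 = 1, and the invariant factors of ∂_1 are all 1, so H_0 ≅ Z.
  H_1: rank ker ∂_1 − rank ∂_2 = (21 − 6) − 13 = 2, and the invariant factors of ∂_2 are all 1, so H_1 ≅ Z^2.
  H_2: rank ker ∂_2 − rank ∂_3 = (14 − 13) − 0 = 1, and there is no ∂_3, so H_2 ≅ Z.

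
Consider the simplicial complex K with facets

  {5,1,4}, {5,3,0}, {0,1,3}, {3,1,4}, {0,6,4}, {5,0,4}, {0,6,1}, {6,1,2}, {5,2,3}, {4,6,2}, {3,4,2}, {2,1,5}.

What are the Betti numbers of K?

b_0 = 1, b_1 = 0, b_2 = 0.

Order the vertices as 0 < 1 < 2 < 3 < 4 < 5 < 6. Listing each simplex with vertices in this order, K has dimension 2 with simplices:

  0-simplices (7): [0], [1], [2], [3], [4], [5], [6]
  1-simplices (18): [0,1], [0,3], [0,4], [0,5], [0,6], [1,2], [1,3], [1,4], [1,5], [1,6], [2,3], [2,4], [2,5], [2,6], [3,4], [3,5], [4,5], [4,6]
  2-simplices (12): [0,1,3], [0,1,6], [0,3,5], [0,4,5], [0,4,6], [1,2,5], [1,2,6], [1,3,4], [1,4,5], [2,3,4], [2,3,5], [2,4,6]

Hence C_0 ≅ Z^7, C_1 ≅ Z^18, C_2 ≅ Z^12.

∂_1: C_1 → C_0 is given by ∂[p,q] = [q] − [p].
This gives a 7×18 integer matrix of rank 6; reducing to Smith normal form yields diagonal entries (1,1,1,1,1,1).

The boundary map ∂_2: C_2 → C_1 maps a triangle to the signed sum of its edges. For instance
  ∂[1,2,6] = [2,6] − [1,6] + [1,2],
  ∂[0,4,5] = [4,5] − [0,5] + [0,4].
As a 18×12 matrix over Z this has rank 12, with invariant factors (1,1,1,1,1,1,1,1,1,1,1,2).

Reading off H_k = ker ∂_k / im ∂_{k+1}:

  H_0: rank C_0 − rank ∂_1 = 7 − 6 = 1, and the invariant factors of ∂_1 are all 1, so H_0 ≅ Z.
  H_1: rank ker ∂_1 − rank ∂_2 = (18 − 6) − 12 = 0, and ∂_2 has invariant factor 2 > 1, so H_1 ≅ Z/2Z.
  H_2: rank ker ∂_2 − rank ∂_3 = (12 − 12) − 0 = 0, and there is no ∂_3, so H_2 ≅ 0.

Hence the Betti numbers are b_0 = 1, b_1 = 0, b_2 = 0.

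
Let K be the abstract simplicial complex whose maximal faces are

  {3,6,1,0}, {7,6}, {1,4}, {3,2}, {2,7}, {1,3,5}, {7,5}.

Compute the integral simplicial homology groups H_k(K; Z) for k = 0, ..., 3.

H_0 ≅ Z,  H_1 ≅ Z^2,  H_2 = 0,  H_3 = 0.

K has 8 vertices, 13 edges, 5 triangles, 1 3-simplex.
rank ∂_0 = 0, rank ∂_1 = 7 ⇒ b_0 = 8 − 0 − 7 = 1; all invariant factors of ∂_1 are 1 so no torsion. So H_0 = Z.
rank ∂_1 = 7, rank ∂_2 = 4 ⇒ b_1 = 13 − 7 − 4 = 2; all invariant factors of ∂_2 are 1 so no torsion. So H_1 = Z^2.
rank ∂_2 = 4, rank ∂_3 = 1 ⇒ b_2 = 5 − 4 − 1 = 0; all invariant factors of ∂_3 are 1 so no torsion. So H_2 = 0.
rank ∂_3 = 1, rank ∂_4 = 0 ⇒ b_3 = 1 − 1 − 0 = 0. So H_3 = 0.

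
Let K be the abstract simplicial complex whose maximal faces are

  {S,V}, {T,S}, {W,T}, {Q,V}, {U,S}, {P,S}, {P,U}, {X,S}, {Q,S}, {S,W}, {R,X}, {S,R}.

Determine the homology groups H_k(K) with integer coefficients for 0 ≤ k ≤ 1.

K has 9 vertices, 12 edges.
rank ∂_0 = 0, rank ∂_1 = 8 ⇒ b_0 = 9 − 0 − 8 = 1; all invariant factors of ∂_1 are 1 so no torsion. So H_0 = Z.
rank ∂_1 = 8, rank ∂_2 = 0 ⇒ b_1 = 12 − 8 − 0 = 4. So H_1 = Z^4.

H_0 ≅ Z,  H_1 ≅ Z^4.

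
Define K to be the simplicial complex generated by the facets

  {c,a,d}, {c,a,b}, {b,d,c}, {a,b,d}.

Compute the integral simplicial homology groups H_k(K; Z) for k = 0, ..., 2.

H_0 = Z,  H_1 = 0,  H_2 = Z.

Order the vertices as a < b < c < d. Listing each simplex with vertices in this order, K has dimension 2 with simplices:

  0-simplices (4): a, b, c, d
  1-simplices (6): ab, ac, ad, bc, bd, cd
  2-simplices (4): abc, abd, acd, bcd

giving chain groups C_0 ≅ Z^4, C_1 ≅ Z^6, C_2 ≅ Z^4.

∂_1: C_1 → C_0 maps an edge to its endpoints' difference, ∂[p,q] = q − p.
As a 4×6 matrix over Z this has rank 3, with invariant factors (1,1,1).

∂_2: C_2 → C_1 acts by ∂[p,q,r] = [q,r] − [p,r] + [p,q]. For instance
  ∂bcd = cd − bd + bc,
  ∂acd = cd − ad + ac.
The 6×4 boundary matrix has rank 3 and Smith normal form diag(1,1,1).

Reading off H_k = ker ∂_k / im ∂_{k+1}:

  H_0: rank C_0 − rank ∂_1 = 4 − 3 = 1, and the invariant factors of ∂_1 are all 1, so H_0 ≅ Z.
  H_1: rank ker ∂_1 − rank ∂_2 = (6 − 3) − 3 = 0, and the invariant factors of ∂_2 are all 1, so H_1 ≅ 0.
  H_2: rank ker ∂_2 − rank ∂_3 = (4 − 3) − 0 = 1, and there is no ∂_3, so H_2 ≅ Z.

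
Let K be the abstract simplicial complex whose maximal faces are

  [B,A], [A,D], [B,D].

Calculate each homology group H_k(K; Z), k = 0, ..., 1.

H_0 = Z,  H_1 = Z.

Fix the vertex order A < B < D and write every simplex with vertices in increasing order. Then dim K = 1 and the simplices of K are:

  0-simplices (3): A, B, D
  1-simplices (3): AB, AD, BD

Hence C_0 ≅ Z^3, C_1 ≅ Z^3.

Boundary ∂_1: C_1 → C_0 sends each edge [p,q] (with p < q) to q − p. For instance
  ∂BD = D − B.
This gives a 3×3 integer matrix of rank 2; reducing to Smith normal form yields diagonal entries (1,1).

Now H_k = ker ∂_k / im ∂_{k+1}, so:

  H_0: rank C_0 − rank ∂_1 = 3 − 2 = 1, and the invariant factors of ∂_1 are all 1, so H_0 = Z.
  H_1: rank ker ∂_1 − rank ∂_2 = (3 − 2) − 0 = 1, and there is no ∂_2, so H_1 = Z.

(K is a triangulation of the circle S^1.)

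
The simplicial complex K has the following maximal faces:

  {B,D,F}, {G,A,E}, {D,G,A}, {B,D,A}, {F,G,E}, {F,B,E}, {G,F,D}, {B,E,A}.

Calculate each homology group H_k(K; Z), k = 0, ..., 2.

H_0 = Z,  H_1 = 0,  H_2 = Z.

Order the vertices as A < B < D < E < F < G. Listing each simplex with vertices in this order, K has dimension 2 with simplices:

  0-simplices (6): A, B, D, E, F, G
  1-simplices (12): AB, AD, AE, AG, BD, BE, BF, DF, DG, EF, EG, FG
  2-simplices (8): ABD, ABE, ADG, AEG, BDF, BEF, DFG, EFG

giving chain groups C_0 ≅ Z^6, C_1 ≅ Z^12, C_2 ≅ Z^8.

∂_1: C_1 → C_0 maps an edge to its endpoints' difference, ∂[p,q] = q − p. For instance
  ∂BD = D − B.
The 6×12 boundary matrix has rank 5 and Smith normal form diag(1,1,1,1,1).

Boundary ∂_2: C_2 → C_1 maps a triangle to the signed sum of its edges. For instance
  ∂ADG = DG − AG + AD,
  ∂BDF = DF − BF + BD.
The resulting 12×8 matrix has rank 7, and its Smith normal form has invariant factors (1,1,1,1,1,1,1).

From H_k ≅ ker(∂_k) / im(∂_{k+1}) we obtain:

  H_0: rank C_0 − rank ∂_1 = 6 − 5 = 1, and the invariant factors of ∂_1 are all 1, so H_0 = Z.
  H_1: rank ker ∂_1 − rank ∂_2 = (12 − 5) − 7 = 0, and the invariant factors of ∂_2 are all 1, so H_1 = 0.
  H_2: rank ker ∂_2 − rank ∂_3 = (8 − 7) − 0 = 1, and there is no ∂_3, so H_2 = Z.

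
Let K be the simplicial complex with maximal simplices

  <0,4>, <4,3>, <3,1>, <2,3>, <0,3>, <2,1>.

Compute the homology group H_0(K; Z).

Order the vertices as 0 < 1 < 2 < 3 < 4. Listing each simplex with vertices in this order, K has dimension 1 with simplices:

  0-simplices (5): [0], [1], [2], [3], [4]
  1-simplices (6): [0,3], [0,4], [1,2], [1,3], [2,3], [3,4]

Hence C_0 ≅ Z^5, C_1 ≅ Z^6.

The boundary map ∂_1: C_1 → C_0 maps an edge to its endpoints' difference, ∂[p,q] = q − p.
The 5×6 boundary matrix has rank 4 and Smith normal form diag(1,1,1,1).

Now H_k = ker ∂_k / im ∂_{k+1}, so:

  H_0: rank C_0 − rank ∂_1 = 5 − 4 = 1, and the invariant factors of ∂_1 are all 1, so H_0 = Z.

H_0 = Z.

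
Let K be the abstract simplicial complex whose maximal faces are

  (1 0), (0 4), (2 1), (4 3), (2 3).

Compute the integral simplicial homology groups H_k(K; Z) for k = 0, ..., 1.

We work with the vertex ordering 0 < 1 < 2 < 3 < 4. The simplices of K, each written with vertices in increasing order, are:

  0-simplices (5): [0], [1], [2], [3], [4]
  1-simplices (5): [0,1], [0,4], [1,2], [2,3], [3,4]

Hence C_0 ≅ Z^5, C_1 ≅ Z^5.

The boundary map ∂_1: C_1 → C_0 is given by ∂[p,q] = [q] − [p]. For instance
  ∂[3,4] = [4] − [3].
The resulting 5×5 matrix has rank 4, and its Smith normal form has invariant factors (1,1,1,1).

Now H_k = ker ∂_k / im ∂_{k+1}, so:

  H_0: rank C_0 − rank ∂_1 = 5 − 4 = 1, and the invariant factors of ∂_1 are all 1, so H_0 = Z.
  H_1: rank ker ∂_1 − rank ∂_2 = (5 − 4) − 0 = 1, and there is no ∂_2, so H_1 = Z.

H_0 ≅ Z,  H_1 ≅ Z.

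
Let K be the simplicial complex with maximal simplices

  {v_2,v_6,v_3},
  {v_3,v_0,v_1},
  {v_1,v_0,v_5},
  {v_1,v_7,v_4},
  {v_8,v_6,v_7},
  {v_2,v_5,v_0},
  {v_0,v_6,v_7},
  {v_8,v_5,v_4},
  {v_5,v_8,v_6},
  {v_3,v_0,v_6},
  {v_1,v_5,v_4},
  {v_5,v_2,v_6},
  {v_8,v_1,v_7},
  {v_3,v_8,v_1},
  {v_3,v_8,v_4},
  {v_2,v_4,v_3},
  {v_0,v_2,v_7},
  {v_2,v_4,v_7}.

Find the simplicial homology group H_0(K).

H_0 = Z.

Fix the vertex order v_0 < v_1 < v_2 < v_3 < v_4 < v_5 < v_6 < v_7 < v_8 and write every simplex with vertices in increasing order. Then dim K = 2 and the simplices of K are:

  0-simplices (9): [v_0], [v_1], [v_2], [v_3], [v_4], [v_5], [v_6], [v_7], [v_8]
  1-simplices (27): (27 of them)
  2-simplices (18): (18 of them)

giving chain groups C_0 ≅ Z^9, C_1 ≅ Z^27, C_2 ≅ Z^18.

The boundary map ∂_1: C_1 → C_0 sends each edge [p,q] (with p < q) to q − p. For instance
  ∂[v_3,v_8] = [v_8] − [v_3].
This gives a 9×27 integer matrix of rank 8; reducing to Smith normal form yields diagonal entries (1,1,1,1,1,1,1,1).

Boundary ∂_2: C_2 → C_1 sends each 2-simplex [p,q,r] to [q,r] − [p,r] + [p,q]. For instance
  ∂[v_4,v_5,v_8] = [v_5,v_8] − [v_4,v_8] + [v_4,v_5],
  ∂[v_6,v_7,v_8] = [v_7,v_8] − [v_6,v_8] + [v_6,v_7].
The resulting 27×18 matrix has rank 18, and its Smith normal form has invariant factors (1,1,1,1,1,1,1,1,1,1,1,1,1,1,1,1,1,2).

Reading off H_k = ker ∂_k / im ∂_{k+1}:

  H_0: rank C_0 − rank ∂_1 = 9 − 8 = 1, and the invariant factors of ∂_1 are all 1, so H_0 ≅ Z.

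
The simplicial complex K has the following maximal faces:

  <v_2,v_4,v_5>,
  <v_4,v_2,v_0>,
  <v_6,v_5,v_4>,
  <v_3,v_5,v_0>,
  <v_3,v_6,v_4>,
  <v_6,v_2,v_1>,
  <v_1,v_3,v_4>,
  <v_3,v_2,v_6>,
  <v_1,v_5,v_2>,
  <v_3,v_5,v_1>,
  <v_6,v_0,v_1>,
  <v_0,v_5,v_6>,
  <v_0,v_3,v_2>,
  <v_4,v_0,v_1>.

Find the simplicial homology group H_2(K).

H_2 = Z.

We work with the vertex ordering v_0 < v_1 < v_2 < v_3 < v_4 < v_5 < v_6. The simplices of K, each written with vertices in increasing order, are:

  0-simplices (7): [v_0], [v_1], [v_2], [v_3], [v_4], [v_5], [v_6]
  1-simplices (21): (21 of them)
  2-simplices (14): (14 of them)

giving chain groups C_0 ≅ Z^7, C_1 ≅ Z^21, C_2 ≅ Z^14.

Boundary ∂_1: C_1 → C_0 maps an edge to its endpoints' difference, ∂[p,q] = q − p. For instance
  ∂[v_3,v_5] = [v_5] − [v_3].
The resulting 7×21 matrix has rank 6, and its Smith normal form has invariant factors (1,1,1,1,1,1).

∂_2: C_2 → C_1 acts by ∂[p,q,r] = [q,r] − [p,r] + [p,q]. For instance
  ∂[v_0,v_3,v_5] = [v_3,v_5] − [v_0,v_5] + [v_0,v_3],
  ∂[v_0,v_1,v_6] = [v_1,v_6] − [v_0,v_6] + [v_0,v_1].
This gives a 21×14 integer matrix of rank 13; reducing to Smith normal form yields diagonal entries (1,1,1,1,1,1,1,1,1,1,1,1,1).

Now H_k = ker ∂_k / im ∂_{k+1}, so:

  H_2: rank ker ∂_2 − rank ∂_3 = (14 − 13) − 0 = 1, and there is no ∂_3, so H_2 ≅ Z.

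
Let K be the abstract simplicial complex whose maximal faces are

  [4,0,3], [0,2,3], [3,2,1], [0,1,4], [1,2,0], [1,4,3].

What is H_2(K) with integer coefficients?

Fix the vertex order 0 < 1 < 2 < 3 < 4 and write every simplex with vertices in increasing order. Then dim K = 2 and the simplices of K are:

  0-simplices (5): [0], [1], [2], [3], [4]
  1-simplices (9): [0,1], [0,2], [0,3], [0,4], [1,2], [1,3], [1,4], [2,3], [3,4]
  2-simplices (6): [0,1,2], [0,1,4], [0,2,3], [0,3,4], [1,2,3], [1,3,4]

Hence C_0 ≅ Z^5, C_1 ≅ Z^9, C_2 ≅ Z^6.

∂_1: C_1 → C_0 sends each edge [p,q] (with p < q) to q − p.
The 5×9 boundary matrix has rank 4 and Smith normal form diag(1,1,1,1).

The boundary map ∂_2: C_2 → C_1 acts by ∂[p,q,r] = [q,r] − [p,r] + [p,q]. For instance
  ∂[0,2,3] = [2,3] − [0,3] + [0,2],
  ∂[0,1,4] = [1,4] − [0,4] + [0,1].
This gives a 9×6 integer matrix of rank 5; reducing to Smith normal form yields diagonal entries (1,1,1,1,1).

Computing H_k = (kernel of ∂_k) / (image of ∂_{k+1}):

  H_2: rank ker ∂_2 − rank ∂_3 = (6 − 5) − 0 = 1, and there is no ∂_3, so H_2 = Z.

(K is a triangulation of the 2-sphere S^2.)

H_2 ≅ Z.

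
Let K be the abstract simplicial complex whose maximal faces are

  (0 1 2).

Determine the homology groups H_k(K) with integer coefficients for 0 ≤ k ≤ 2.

H_0 = Z,  H_1 = 0,  H_2 = 0.

Order the vertices as 0 < 1 < 2. Listing each simplex with vertices in this order, K has dimension 2 with simplices:

  0-simplices (3): [0], [1], [2]
  1-simplices (3): [0,1], [0,2], [1,2]
  2-simplices (1): [0,1,2]

giving chain groups C_0 ≅ Z^3, C_1 ≅ Z^3, C_2 ≅ Z^1.

The boundary map ∂_1: C_1 → C_0 is given by ∂[p,q] = [q] − [p]. For instance
  ∂[0,1] = [1] − [0].
The resulting 3×3 matrix has rank 2, and its Smith normal form has invariant factors (1,1).

Boundary ∂_2: C_2 → C_1 acts by ∂[p,q,r] = [q,r] − [p,r] + [p,q]. For instance
  ∂[0,1,2] = [1,2] − [0,2] + [0,1].
The 3×1 boundary matrix has rank 1 and Smith normal form diag(1).

Reading off H_k = ker ∂_k / im ∂_{k+1}:

  H_0: rank C_0 − rank ∂_1 = 3 − 2 = 1, and the invariant factors of ∂_1 are all 1, so H_0 ≅ Z.
  H_1: rank ker ∂_1 − rank ∂_2 = (3 − 2) − 1 = 0, and the invariant factors of ∂_2 are all 1, so H_1 ≅ 0.
  H_2: rank ker ∂_2 − rank ∂_3 = (1 − 1) − 0 = 0, and there is no ∂_3, so H_2 ≅ 0.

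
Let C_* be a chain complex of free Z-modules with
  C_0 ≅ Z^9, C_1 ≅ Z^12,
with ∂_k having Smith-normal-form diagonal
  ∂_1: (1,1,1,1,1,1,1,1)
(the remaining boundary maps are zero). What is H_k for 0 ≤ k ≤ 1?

H_0 ≅ Z,  H_1 ≅ Z^4.

H_0: b_0 = 9 − 0 − 8 = 1; torsion from ∂_1 factors > 1: none. So H_0 ≅ Z.
H_1: b_1 = 12 − 8 − 0 = 4; torsion from ∂_2 factors > 1: none. So H_1 ≅ Z^4.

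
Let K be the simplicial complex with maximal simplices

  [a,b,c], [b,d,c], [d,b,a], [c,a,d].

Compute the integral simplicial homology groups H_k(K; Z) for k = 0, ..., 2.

Order the vertices as a < b < c < d. Listing each simplex with vertices in this order, K has dimension 2 with simplices:

  0-simplices (4): a, b, c, d
  1-simplices (6): ab, ac, ad, bc, bd, cd
  2-simplices (4): abc, abd, acd, bcd

Hence C_0 ≅ Z^4, C_1 ≅ Z^6, C_2 ≅ Z^4.

∂_1: C_1 → C_0 is given by ∂[p,q] = [q] − [p]. For instance
  ∂cd = d − c.
This gives a 4×6 integer matrix of rank 3; reducing to Smith normal form yields diagonal entries (1,1,1).

Boundary ∂_2: C_2 → C_1 acts by ∂[p,q,r] = [q,r] − [p,r] + [p,q]. For instance
  ∂bcd = cd − bd + bc,
  ∂abc = bc − ac + ab.
The 6×4 boundary matrix has rank 3 and Smith normal form diag(1,1,1).

Computing H_k = (kernel of ∂_k) / (image of ∂_{k+1}):

  H_0: rank C_0 − rank ∂_1 = 4 − 3 = 1, and the invariant factors of ∂_1 are all 1, so H_0 = Z.
  H_1: rank ker ∂_1 − rank ∂_2 = (6 − 3) − 3 = 0, and the invariant factors of ∂_2 are all 1, so H_1 = 0.
  H_2: rank ker ∂_2 − rank ∂_3 = (4 − 3) − 0 = 1, and there is no ∂_3, so H_2 = Z.

As a check, the Euler characteristic is 4 − 6 + 4 = 2, which agrees with 1 − 0 + 1 = 2.

H_0 ≅ Z,  H_1 = 0,  H_2 ≅ Z.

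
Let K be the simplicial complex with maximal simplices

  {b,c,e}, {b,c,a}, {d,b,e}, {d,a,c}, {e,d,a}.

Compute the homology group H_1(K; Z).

Take the total order a < b < c < d < e on the vertex set. Then K (dimension 2) consists of the simplices:

  0-simplices (5): a, b, c, d, e
  1-simplices (10): ab, ac, ad, ae, bc, bd, be, cd, ce, de
  2-simplices (5): abc, acd, ade, bce, bde

giving chain groups C_0 ≅ Z^5, C_1 ≅ Z^10, C_2 ≅ Z^5.

Boundary ∂_1: C_1 → C_0 is given by ∂[p,q] = [q] − [p]. For instance
  ∂ae = e − a.
The 5×10 boundary matrix has rank 4 and Smith normal form diag(1,1,1,1).

Boundary ∂_2: C_2 → C_1 acts by ∂[p,q,r] = [q,r] − [p,r] + [p,q]. For instance
  ∂ade = de − ae + ad,
  ∂bde = de − be + bd.
This gives a 10×5 integer matrix of rank 5; reducing to Smith normal form yields diagonal entries (1,1,1,1,1).

Computing H_k = (kernel of ∂_k) / (image of ∂_{k+1}):

  H_1: rank ker ∂_1 − rank ∂_2 = (10 − 4) − 5 = 1, and the invariant factors of ∂_2 are all 1, so H_1 ≅ Z.

H_1 ≅ Z.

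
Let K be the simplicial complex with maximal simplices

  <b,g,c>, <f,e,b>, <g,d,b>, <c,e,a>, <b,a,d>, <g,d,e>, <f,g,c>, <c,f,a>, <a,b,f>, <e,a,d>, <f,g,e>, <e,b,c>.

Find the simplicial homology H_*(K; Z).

K has 7 vertices, 18 edges, 12 triangles.
rank ∂_0 = 0, rank ∂_1 = 6 ⇒ b_0 = 7 − 0 − 6 = 1; all invariant factors of ∂_1 are 1 so no torsion. So H_0 = Z.
rank ∂_1 = 6, rank ∂_2 = 12 ⇒ b_1 = 18 − 6 − 12 = 0; ∂_2 has invariant factor(s) [2] giving torsion. So H_1 = Z/2.
rank ∂_2 = 12, rank ∂_3 = 0 ⇒ b_2 = 12 − 12 − 0 = 0. So H_2 = 0.

H_0 ≅ Z,  H_1 ≅ Z/2,  H_2 = 0.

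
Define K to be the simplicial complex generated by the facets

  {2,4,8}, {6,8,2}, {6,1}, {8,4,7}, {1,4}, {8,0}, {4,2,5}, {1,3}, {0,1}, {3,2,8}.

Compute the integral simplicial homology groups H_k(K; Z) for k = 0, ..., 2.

H_0 ≅ Z,  H_1 ≅ Z^3,  H_2 = 0.

Take the total order 0 < 1 < 2 < 3 < 4 < 5 < 6 < 7 < 8 on the vertex set. Then K (dimension 2) consists of the simplices:

  0-simplices (9): [0], [1], [2], [3], [4], [5], [6], [7], [8]
  1-simplices (16): [0,1], [0,8], [1,3], [1,4], [1,6], [2,3], [2,4], [2,5], [2,6], [2,8], [3,8], [4,5], [4,7], [4,8], [6,8], [7,8]
  2-simplices (5): [2,3,8], [2,4,5], [2,4,8], [2,6,8], [4,7,8]

Hence C_0 ≅ Z^9, C_1 ≅ Z^16, C_2 ≅ Z^5.

Boundary ∂_1: C_1 → C_0 sends each edge [p,q] (with p < q) to q − p.
The resulting 9×16 matrix has rank 8, and its Smith normal form has invariant factors (1,1,1,1,1,1,1,1).

Boundary ∂_2: C_2 → C_1 maps a triangle to the signed sum of its edges. For instance
  ∂[2,4,5] = [4,5] − [2,5] + [2,4],
  ∂[2,3,8] = [3,8] − [2,8] + [2,3].
As a 16×5 matrix over Z this has rank 5, with invariant factors (1,1,1,1,1).

Reading off H_k = ker ∂_k / im ∂_{k+1}:

  H_0: rank C_0 − rank ∂_1 = 9 − 8 = 1, and the invariant factors of ∂_1 are all 1, so H_0 = Z.
  H_1: rank ker ∂_1 − rank ∂_2 = (16 − 8) − 5 = 3, and the invariant factors of ∂_2 are all 1, so H_1 = Z^3.
  H_2: rank ker ∂_2 − rank ∂_3 = (5 − 5) − 0 = 0, and there is no ∂_3, so H_2 = 0.

As a check, the Euler characteristic is 9 − 16 + 5 = -2, which agrees with 1 − 3 + 0 = -2.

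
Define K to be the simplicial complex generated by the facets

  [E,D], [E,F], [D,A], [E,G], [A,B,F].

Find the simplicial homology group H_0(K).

Take the total order A < B < D < E < F < G on the vertex set. Then K (dimension 2) consists of the simplices:

  0-simplices (6): A, B, D, E, F, G
  1-simplices (7): AB, AD, AF, BF, DE, EF, EG
  2-simplices (1): ABF

so the chain groups are C_0 ≅ Z^6, C_1 ≅ Z^7, C_2 ≅ Z^1.

Boundary ∂_1: C_1 → C_0 sends each edge [p,q] (with p < q) to q − p.
The 6×7 boundary matrix has rank 5 and Smith normal form diag(1,1,1,1,1).

Boundary ∂_2: C_2 → C_1 sends each 2-simplex [p,q,r] to [q,r] − [p,r] + [p,q]. For instance
  ∂ABF = BF − AF + AB.
This gives a 7×1 integer matrix of rank 1; reducing to Smith normal form yields diagonal entries (1).

Computing H_k = (kernel of ∂_k) / (image of ∂_{k+1}):

  H_0: rank C_0 − rank ∂_1 = 6 − 5 = 1, and the invariant factors of ∂_1 are all 1, so H_0 ≅ Z.

H_0 = Z.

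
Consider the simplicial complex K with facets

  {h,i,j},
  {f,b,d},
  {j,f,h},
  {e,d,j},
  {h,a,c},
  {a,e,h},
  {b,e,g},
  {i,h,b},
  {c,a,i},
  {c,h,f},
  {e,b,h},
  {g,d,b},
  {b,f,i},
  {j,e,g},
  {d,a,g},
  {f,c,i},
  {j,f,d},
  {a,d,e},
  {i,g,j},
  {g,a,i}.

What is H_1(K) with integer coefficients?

We work with the vertex ordering a < b < c < d < e < f < g < h < i < j. The simplices of K, each written with vertices in increasing order, are:

  0-simplices (10): a, b, c, d, e, f, g, h, i, j
  1-simplices (30): ac, ad, ae, ag, ah, ai, bd, be, bf, bg, bh, bi, cf, ch, ci, de, df, dg, dj, eg, eh, ej, fh, fi, fj, gi, gj, hi, hj, ij
  2-simplices (20): ach, aci, ade, adg, aeh, agi, bdf, bdg, beg, beh, bfi, bhi, cfh, cfi, dej, dfj, egj, fhj, gij, hij

giving chain groups C_0 ≅ Z^10, C_1 ≅ Z^30, C_2 ≅ Z^20.

The boundary map ∂_1: C_1 → C_0 is given by ∂[p,q] = [q] − [p]. For instance
  ∂dg = g − d.
As a 10×30 matrix over Z this has rank 9, with invariant factors (1,1,1,1,1,1,1,1,1).

Boundary ∂_2: C_2 → C_1 sends each 2-simplex [p,q,r] to [q,r] − [p,r] + [p,q]. For instance
  ∂dej = ej − dj + de,
  ∂bdg = dg − bg + bd.
This gives a 30×20 integer matrix of rank 20; reducing to Smith normal form yields diagonal entries (1,1,1,1,1,1,1,1,1,1,1,1,1,1,1,1,1,1,1,2).

Computing H_k = (kernel of ∂_k) / (image of ∂_{k+1}):

  H_1: rank ker ∂_1 − rank ∂_2 = (30 − 9) − 20 = 1, and ∂_2 has invariant factor 2 > 1, so H_1 = Z × Z/2.

(K is a triangulation of the Klein bottle.)

H_1 = Z × Z/2.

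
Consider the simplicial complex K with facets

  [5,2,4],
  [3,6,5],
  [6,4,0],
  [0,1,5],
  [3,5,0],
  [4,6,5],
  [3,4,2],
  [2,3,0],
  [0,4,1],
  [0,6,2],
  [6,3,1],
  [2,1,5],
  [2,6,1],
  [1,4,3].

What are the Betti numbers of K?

Fix the vertex order 0 < 1 < 2 < 3 < 4 < 5 < 6 and write every simplex with vertices in increasing order. Then dim K = 2 and the simplices of K are:

  0-simplices (7): [0], [1], [2], [3], [4], [5], [6]
  1-simplices (21): [0,1], [0,2], [0,3], [0,4], [0,5], [0,6], [1,2], [1,3], [1,4], [1,5], [1,6], [2,3], [2,4], [2,5], [2,6], [3,4], [3,5], [3,6], [4,5], [4,6], [5,6]
  2-simplices (14): [0,1,4], [0,1,5], [0,2,3], [0,2,6], [0,3,5], [0,4,6], [1,2,5], [1,2,6], [1,3,4], [1,3,6], [2,3,4], [2,4,5], [3,5,6], [4,5,6]

so the chain groups are C_0 ≅ Z^7, C_1 ≅ Z^21, C_2 ≅ Z^14.

Boundary ∂_1: C_1 → C_0 sends each edge [p,q] (with p < q) to q − p. For instance
  ∂[0,3] = [3] − [0].
As a 7×21 matrix over Z this has rank 6, with invariant factors (1,1,1,1,1,1).

The boundary map ∂_2: C_2 → C_1 maps a triangle to the signed sum of its edges. For instance
  ∂[2,3,4] = [3,4] − [2,4] + [2,3],
  ∂[1,3,6] = [3,6] − [1,6] + [1,3].
This gives a 21×14 integer matrix of rank 13; reducing to Smith normal form yields diagonal entries (1,1,1,1,1,1,1,1,1,1,1,1,1).

Reading off H_k = ker ∂_k / im ∂_{k+1}:

  H_0: rank C_0 − rank ∂_1 = 7 − 6 = 1, and the invariant factors of ∂_1 are all 1, so H_0 ≅ Z.
  H_1: rank ker ∂_1 − rank ∂_2 = (21 − 6) − 13 = 2, and the invariant factors of ∂_2 are all 1, so H_1 ≅ Z^2.
  H_2: rank ker ∂_2 − rank ∂_3 = (14 − 13) − 0 = 1, and there is no ∂_3, so H_2 ≅ Z.

As a check, the Euler characteristic is 7 − 21 + 14 = 0, which agrees with 1 − 2 + 1 = 0.

Hence the Betti numbers are b_0 = 1, b_1 = 2, b_2 = 1.

b_0 = 1, b_1 = 2, b_2 = 1.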